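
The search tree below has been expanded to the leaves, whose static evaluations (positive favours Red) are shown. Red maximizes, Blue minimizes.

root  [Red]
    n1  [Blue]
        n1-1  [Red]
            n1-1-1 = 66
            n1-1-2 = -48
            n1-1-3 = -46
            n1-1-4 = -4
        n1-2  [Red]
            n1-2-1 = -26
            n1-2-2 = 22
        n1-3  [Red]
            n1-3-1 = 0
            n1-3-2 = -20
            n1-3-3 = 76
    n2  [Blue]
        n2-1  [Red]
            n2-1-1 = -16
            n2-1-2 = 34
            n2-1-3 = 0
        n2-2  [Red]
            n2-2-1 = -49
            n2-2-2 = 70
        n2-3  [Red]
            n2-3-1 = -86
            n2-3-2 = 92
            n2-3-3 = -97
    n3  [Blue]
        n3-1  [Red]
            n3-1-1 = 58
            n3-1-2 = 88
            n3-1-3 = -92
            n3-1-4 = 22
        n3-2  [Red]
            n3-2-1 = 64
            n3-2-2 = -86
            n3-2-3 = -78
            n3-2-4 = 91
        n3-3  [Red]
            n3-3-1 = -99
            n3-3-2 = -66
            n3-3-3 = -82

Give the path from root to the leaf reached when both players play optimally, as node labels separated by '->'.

root -> n2 -> n2-1 -> n2-1-2

n1-1 (Red): max(66, -48, -46, -4) = 66
n1-2 (Red): max(-26, 22) = 22
n1-3 (Red): max(0, -20, 76) = 76
n1 (Blue): min(66, 22, 76) = 22
n2-1 (Red): max(-16, 34, 0) = 34
n2-2 (Red): max(-49, 70) = 70
n2-3 (Red): max(-86, 92, -97) = 92
n2 (Blue): min(34, 70, 92) = 34
n3-1 (Red): max(58, 88, -92, 22) = 88
n3-2 (Red): max(64, -86, -78, 91) = 91
n3-3 (Red): max(-99, -66, -82) = -66
n3 (Blue): min(88, 91, -66) = -66
root (Red): max(22, 34, -66) = 34
At root, Red picks n2 (highest: 34).
At n2, Blue picks n2-1 (lowest: 34).
At n2-1, Red picks n2-1-2 (highest: 34).
Terminal value 34.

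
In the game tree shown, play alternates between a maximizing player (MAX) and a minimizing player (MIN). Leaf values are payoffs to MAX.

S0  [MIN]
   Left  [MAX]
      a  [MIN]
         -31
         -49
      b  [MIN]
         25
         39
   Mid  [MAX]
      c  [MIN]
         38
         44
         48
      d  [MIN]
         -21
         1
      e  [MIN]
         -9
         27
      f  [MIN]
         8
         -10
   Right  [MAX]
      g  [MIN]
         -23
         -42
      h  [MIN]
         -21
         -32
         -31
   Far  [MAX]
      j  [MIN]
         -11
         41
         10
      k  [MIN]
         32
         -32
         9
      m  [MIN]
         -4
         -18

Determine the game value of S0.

-32

a (MIN): min(-31, -49) = -49
b (MIN): min(25, 39) = 25
Left (MAX): max(-49, 25) = 25
c (MIN): min(38, 44, 48) = 38
d (MIN): min(-21, 1) = -21
e (MIN): min(-9, 27) = -9
f (MIN): min(8, -10) = -10
Mid (MAX): max(38, -21, -9, -10) = 38
g (MIN): min(-23, -42) = -42
h (MIN): min(-21, -32, -31) = -32
Right (MAX): max(-42, -32) = -32
j (MIN): min(-11, 41, 10) = -11
k (MIN): min(32, -32, 9) = -32
m (MIN): min(-4, -18) = -18
Far (MAX): max(-11, -32, -18) = -11
S0 (MIN): min(25, 38, -32, -11) = -32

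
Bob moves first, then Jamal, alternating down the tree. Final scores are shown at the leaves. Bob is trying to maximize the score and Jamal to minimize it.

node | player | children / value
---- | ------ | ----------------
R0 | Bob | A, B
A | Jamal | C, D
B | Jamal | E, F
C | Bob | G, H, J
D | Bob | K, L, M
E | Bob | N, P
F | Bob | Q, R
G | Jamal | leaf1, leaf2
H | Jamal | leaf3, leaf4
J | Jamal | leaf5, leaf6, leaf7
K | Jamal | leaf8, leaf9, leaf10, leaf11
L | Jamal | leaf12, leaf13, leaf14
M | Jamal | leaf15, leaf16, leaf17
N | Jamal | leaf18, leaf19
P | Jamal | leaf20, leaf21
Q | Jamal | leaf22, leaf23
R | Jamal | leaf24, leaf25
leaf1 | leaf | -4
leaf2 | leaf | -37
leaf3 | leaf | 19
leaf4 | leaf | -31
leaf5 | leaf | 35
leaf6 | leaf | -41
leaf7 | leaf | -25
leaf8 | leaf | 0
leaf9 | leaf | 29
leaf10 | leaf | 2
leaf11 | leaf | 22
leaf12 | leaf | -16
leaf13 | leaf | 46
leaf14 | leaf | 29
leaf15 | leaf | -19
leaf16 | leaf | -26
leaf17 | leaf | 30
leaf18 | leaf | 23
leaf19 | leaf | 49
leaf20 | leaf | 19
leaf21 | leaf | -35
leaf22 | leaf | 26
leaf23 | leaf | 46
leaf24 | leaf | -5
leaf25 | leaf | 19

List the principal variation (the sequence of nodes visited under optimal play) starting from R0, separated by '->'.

R0 -> B -> E -> N -> leaf18

G (Jamal): min(-4, -37) = -37
H (Jamal): min(19, -31) = -31
J (Jamal): min(35, -41, -25) = -41
C (Bob): max(-37, -31, -41) = -31
K (Jamal): min(0, 29, 2, 22) = 0
L (Jamal): min(-16, 46, 29) = -16
M (Jamal): min(-19, -26, 30) = -26
D (Bob): max(0, -16, -26) = 0
A (Jamal): min(-31, 0) = -31
N (Jamal): min(23, 49) = 23
P (Jamal): min(19, -35) = -35
E (Bob): max(23, -35) = 23
Q (Jamal): min(26, 46) = 26
R (Jamal): min(-5, 19) = -5
F (Bob): max(26, -5) = 26
B (Jamal): min(23, 26) = 23
R0 (Bob): max(-31, 23) = 23
At R0, Bob picks B (highest: 23).
At B, Jamal picks E (lowest: 23).
At E, Bob picks N (highest: 23).
At N, Jamal picks leaf18 (lowest: 23).
Terminal value 23.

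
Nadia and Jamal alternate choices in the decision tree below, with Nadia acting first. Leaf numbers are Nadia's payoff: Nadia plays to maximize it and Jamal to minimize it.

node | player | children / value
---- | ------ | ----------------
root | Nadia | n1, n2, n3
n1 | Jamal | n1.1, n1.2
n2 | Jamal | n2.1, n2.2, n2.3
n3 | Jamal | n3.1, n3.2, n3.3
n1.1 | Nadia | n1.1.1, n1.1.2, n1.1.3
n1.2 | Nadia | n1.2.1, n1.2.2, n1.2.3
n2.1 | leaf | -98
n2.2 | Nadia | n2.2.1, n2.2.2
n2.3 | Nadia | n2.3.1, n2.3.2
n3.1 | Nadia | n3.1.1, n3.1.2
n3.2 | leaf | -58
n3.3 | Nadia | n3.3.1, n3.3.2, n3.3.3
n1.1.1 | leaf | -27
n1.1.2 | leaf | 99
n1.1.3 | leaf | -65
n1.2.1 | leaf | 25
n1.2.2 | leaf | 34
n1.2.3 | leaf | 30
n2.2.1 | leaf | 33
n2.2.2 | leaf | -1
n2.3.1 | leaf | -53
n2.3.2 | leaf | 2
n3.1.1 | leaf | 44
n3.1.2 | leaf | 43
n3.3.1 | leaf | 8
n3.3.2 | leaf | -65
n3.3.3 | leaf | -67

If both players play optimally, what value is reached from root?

n1.1 (Nadia): max(-27, 99, -65) = 99
n1.2 (Nadia): max(25, 34, 30) = 34
n1 (Jamal): min(99, 34) = 34
n2.2 (Nadia): max(33, -1) = 33
n2.3 (Nadia): max(-53, 2) = 2
n2 (Jamal): min(-98, 33, 2) = -98
n3.1 (Nadia): max(44, 43) = 44
n3.3 (Nadia): max(8, -65, -67) = 8
n3 (Jamal): min(44, -58, 8) = -58
root (Nadia): max(34, -98, -58) = 34

34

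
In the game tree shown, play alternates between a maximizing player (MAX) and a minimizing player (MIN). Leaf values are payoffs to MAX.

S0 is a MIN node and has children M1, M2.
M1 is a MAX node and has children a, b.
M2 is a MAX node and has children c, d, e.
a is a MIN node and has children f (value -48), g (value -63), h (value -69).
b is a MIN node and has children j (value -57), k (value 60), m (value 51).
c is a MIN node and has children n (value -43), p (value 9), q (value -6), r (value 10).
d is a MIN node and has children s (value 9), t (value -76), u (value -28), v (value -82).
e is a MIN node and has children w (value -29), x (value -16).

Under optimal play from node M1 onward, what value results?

-57

a (MIN): min(-48, -63, -69) = -69
b (MIN): min(-57, 60, 51) = -57
M1 (MAX): max(-69, -57) = -57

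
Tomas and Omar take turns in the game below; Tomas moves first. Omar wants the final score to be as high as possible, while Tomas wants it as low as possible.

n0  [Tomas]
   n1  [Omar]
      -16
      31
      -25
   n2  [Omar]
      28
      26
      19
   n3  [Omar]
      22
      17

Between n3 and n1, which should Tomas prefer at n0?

n3 (Omar): max(22, 17) = 22
n1 (Omar): max(-16, 31, -25) = 31
Tomas prefers the lower value; n3=22, n1=31. n3 is better since 22 < 31.

n3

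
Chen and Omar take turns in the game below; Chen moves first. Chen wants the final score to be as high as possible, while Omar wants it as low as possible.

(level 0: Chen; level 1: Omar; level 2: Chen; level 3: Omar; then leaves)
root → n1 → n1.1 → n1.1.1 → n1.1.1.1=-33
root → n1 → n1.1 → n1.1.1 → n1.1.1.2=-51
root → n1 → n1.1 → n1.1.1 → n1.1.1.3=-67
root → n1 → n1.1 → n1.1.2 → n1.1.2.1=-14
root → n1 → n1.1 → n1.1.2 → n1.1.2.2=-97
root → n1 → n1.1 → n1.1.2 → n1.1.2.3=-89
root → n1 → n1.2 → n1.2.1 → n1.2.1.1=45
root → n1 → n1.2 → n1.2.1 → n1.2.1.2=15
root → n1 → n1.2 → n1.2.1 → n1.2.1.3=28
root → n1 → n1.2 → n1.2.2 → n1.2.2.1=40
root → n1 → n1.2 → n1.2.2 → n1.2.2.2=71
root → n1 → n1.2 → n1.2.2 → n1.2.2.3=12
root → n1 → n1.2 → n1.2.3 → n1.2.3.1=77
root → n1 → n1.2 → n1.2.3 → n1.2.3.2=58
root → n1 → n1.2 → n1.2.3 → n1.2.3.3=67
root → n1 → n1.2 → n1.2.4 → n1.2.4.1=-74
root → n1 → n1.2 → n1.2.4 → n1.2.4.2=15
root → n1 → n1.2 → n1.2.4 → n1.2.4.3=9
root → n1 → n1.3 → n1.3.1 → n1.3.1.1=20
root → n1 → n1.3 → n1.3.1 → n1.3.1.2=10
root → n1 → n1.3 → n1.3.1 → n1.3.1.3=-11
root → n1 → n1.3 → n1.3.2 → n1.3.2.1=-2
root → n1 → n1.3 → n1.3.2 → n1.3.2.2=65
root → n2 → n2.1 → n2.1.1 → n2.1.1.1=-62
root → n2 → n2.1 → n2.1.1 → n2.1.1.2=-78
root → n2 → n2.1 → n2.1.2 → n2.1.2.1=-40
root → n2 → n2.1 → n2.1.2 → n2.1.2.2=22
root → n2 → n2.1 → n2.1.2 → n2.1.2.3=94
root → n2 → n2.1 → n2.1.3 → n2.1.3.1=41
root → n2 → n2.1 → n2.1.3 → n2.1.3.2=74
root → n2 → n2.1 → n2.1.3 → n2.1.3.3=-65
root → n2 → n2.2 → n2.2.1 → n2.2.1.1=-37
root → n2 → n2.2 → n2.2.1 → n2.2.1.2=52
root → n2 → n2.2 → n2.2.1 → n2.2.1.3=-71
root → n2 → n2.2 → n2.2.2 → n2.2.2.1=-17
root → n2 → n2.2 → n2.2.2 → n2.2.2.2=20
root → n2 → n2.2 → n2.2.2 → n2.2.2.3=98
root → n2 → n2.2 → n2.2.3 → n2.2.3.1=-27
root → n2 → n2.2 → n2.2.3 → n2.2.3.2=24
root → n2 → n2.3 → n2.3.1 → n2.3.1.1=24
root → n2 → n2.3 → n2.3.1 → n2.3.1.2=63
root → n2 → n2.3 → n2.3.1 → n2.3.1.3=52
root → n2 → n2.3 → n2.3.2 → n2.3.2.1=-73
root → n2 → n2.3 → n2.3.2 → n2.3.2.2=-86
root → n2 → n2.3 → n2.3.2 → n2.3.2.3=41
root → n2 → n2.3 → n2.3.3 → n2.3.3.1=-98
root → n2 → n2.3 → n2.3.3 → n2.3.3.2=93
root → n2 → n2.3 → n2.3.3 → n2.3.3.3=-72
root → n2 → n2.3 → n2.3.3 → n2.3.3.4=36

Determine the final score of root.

-40

n1.1.1 (Omar): min(-33, -51, -67) = -67
n1.1.2 (Omar): min(-14, -97, -89) = -97
n1.1 (Chen): max(-67, -97) = -67
n1.2.1 (Omar): min(45, 15, 28) = 15
n1.2.2 (Omar): min(40, 71, 12) = 12
n1.2.3 (Omar): min(77, 58, 67) = 58
n1.2.4 (Omar): min(-74, 15, 9) = -74
n1.2 (Chen): max(15, 12, 58, -74) = 58
n1.3.1 (Omar): min(20, 10, -11) = -11
n1.3.2 (Omar): min(-2, 65) = -2
n1.3 (Chen): max(-11, -2) = -2
n1 (Omar): min(-67, 58, -2) = -67
n2.1.1 (Omar): min(-62, -78) = -78
n2.1.2 (Omar): min(-40, 22, 94) = -40
n2.1.3 (Omar): min(41, 74, -65) = -65
n2.1 (Chen): max(-78, -40, -65) = -40
n2.2.1 (Omar): min(-37, 52, -71) = -71
n2.2.2 (Omar): min(-17, 20, 98) = -17
n2.2.3 (Omar): min(-27, 24) = -27
n2.2 (Chen): max(-71, -17, -27) = -17
n2.3.1 (Omar): min(24, 63, 52) = 24
n2.3.2 (Omar): min(-73, -86, 41) = -86
n2.3.3 (Omar): min(-98, 93, -72, 36) = -98
n2.3 (Chen): max(24, -86, -98) = 24
n2 (Omar): min(-40, -17, 24) = -40
root (Chen): max(-67, -40) = -40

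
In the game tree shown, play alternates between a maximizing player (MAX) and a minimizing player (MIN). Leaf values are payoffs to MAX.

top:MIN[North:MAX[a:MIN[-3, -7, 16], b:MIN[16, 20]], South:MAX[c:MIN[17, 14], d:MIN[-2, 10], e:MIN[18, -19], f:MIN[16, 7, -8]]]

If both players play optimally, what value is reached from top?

a (MIN): min(-3, -7, 16) = -7
b (MIN): min(16, 20) = 16
North (MAX): max(-7, 16) = 16
c (MIN): min(17, 14) = 14
d (MIN): min(-2, 10) = -2
e (MIN): min(18, -19) = -19
f (MIN): min(16, 7, -8) = -8
South (MAX): max(14, -2, -19, -8) = 14
top (MIN): min(16, 14) = 14

14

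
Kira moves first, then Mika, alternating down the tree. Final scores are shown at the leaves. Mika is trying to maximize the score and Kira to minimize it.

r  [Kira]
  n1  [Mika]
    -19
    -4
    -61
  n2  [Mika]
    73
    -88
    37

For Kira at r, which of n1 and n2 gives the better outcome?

n1 (Mika): max(-19, -4, -61) = -4
n2 (Mika): max(73, -88, 37) = 73
Kira prefers the lower value; n1=-4, n2=73. n1 is better since -4 < 73.

n1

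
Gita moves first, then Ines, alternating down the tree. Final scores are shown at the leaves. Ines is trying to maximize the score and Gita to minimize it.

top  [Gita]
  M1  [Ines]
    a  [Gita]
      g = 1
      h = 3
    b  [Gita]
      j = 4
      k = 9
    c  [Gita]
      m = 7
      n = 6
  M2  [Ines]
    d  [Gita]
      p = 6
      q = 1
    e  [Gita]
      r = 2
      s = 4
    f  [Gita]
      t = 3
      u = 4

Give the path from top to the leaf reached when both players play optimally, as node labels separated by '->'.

top -> M2 -> f -> t

a (Gita): min(1, 3) = 1
b (Gita): min(4, 9) = 4
c (Gita): min(7, 6) = 6
M1 (Ines): max(1, 4, 6) = 6
d (Gita): min(6, 1) = 1
e (Gita): min(2, 4) = 2
f (Gita): min(3, 4) = 3
M2 (Ines): max(1, 2, 3) = 3
top (Gita): min(6, 3) = 3
At top, Gita picks M2 (lowest: 3).
At M2, Ines picks f (highest: 3).
At f, Gita picks t (lowest: 3).
Terminal value 3.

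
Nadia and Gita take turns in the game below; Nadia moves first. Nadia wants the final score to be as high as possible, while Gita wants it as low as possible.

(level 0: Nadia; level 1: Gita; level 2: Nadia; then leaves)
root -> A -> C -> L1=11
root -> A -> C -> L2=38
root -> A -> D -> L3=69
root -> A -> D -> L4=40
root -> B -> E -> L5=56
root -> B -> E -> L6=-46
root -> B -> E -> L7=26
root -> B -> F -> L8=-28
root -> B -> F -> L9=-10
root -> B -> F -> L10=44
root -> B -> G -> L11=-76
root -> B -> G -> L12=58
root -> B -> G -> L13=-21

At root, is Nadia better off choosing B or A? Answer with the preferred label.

E (Nadia): max(56, -46, 26) = 56
F (Nadia): max(-28, -10, 44) = 44
G (Nadia): max(-76, 58, -21) = 58
B (Gita): min(56, 44, 58) = 44
C (Nadia): max(11, 38) = 38
D (Nadia): max(69, 40) = 69
A (Gita): min(38, 69) = 38
Nadia prefers the higher value; B=44, A=38. B is better since 44 > 38.

B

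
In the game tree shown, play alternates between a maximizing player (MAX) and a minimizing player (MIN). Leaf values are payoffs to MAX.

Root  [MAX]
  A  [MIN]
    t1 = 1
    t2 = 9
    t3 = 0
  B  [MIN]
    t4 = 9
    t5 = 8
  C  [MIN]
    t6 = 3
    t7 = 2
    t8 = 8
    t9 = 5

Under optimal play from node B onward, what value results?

B (MIN): min(9, 8) = 8

8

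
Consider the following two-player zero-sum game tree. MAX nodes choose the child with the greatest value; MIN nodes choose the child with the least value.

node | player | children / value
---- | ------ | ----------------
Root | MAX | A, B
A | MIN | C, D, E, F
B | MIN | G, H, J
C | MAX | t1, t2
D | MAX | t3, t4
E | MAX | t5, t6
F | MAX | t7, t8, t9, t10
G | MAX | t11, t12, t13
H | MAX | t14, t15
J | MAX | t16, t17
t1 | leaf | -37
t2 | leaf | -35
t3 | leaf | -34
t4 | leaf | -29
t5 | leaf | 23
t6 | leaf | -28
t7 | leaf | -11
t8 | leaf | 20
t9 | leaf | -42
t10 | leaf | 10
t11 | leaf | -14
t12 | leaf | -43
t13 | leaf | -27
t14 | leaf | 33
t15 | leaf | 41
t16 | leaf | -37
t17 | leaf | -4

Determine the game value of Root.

C (MAX): max(-37, -35) = -35
D (MAX): max(-34, -29) = -29
E (MAX): max(23, -28) = 23
F (MAX): max(-11, 20, -42, 10) = 20
A (MIN): min(-35, -29, 23, 20) = -35
G (MAX): max(-14, -43, -27) = -14
H (MAX): max(33, 41) = 41
J (MAX): max(-37, -4) = -4
B (MIN): min(-14, 41, -4) = -14
Root (MAX): max(-35, -14) = -14

-14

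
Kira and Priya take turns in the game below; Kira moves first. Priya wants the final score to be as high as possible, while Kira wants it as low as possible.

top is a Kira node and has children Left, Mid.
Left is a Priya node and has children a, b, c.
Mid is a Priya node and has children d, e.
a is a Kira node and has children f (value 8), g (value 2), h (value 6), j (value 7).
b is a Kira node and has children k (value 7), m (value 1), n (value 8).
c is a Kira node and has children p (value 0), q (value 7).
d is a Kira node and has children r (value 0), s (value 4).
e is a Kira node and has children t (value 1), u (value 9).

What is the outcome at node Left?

2

a (Kira): min(8, 2, 6, 7) = 2
b (Kira): min(7, 1, 8) = 1
c (Kira): min(0, 7) = 0
Left (Priya): max(2, 1, 0) = 2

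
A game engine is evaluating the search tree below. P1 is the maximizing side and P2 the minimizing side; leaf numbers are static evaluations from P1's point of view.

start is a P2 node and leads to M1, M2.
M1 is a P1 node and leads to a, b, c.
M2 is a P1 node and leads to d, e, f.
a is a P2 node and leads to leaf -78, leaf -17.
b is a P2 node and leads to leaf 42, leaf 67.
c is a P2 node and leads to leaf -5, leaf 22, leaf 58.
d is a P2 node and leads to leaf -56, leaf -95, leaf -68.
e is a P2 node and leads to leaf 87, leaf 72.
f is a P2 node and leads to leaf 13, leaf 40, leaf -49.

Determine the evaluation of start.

42

a (P2): min(-78, -17) = -78
b (P2): min(42, 67) = 42
c (P2): min(-5, 22, 58) = -5
M1 (P1): max(-78, 42, -5) = 42
d (P2): min(-56, -95, -68) = -95
e (P2): min(87, 72) = 72
f (P2): min(13, 40, -49) = -49
M2 (P1): max(-95, 72, -49) = 72
start (P2): min(42, 72) = 42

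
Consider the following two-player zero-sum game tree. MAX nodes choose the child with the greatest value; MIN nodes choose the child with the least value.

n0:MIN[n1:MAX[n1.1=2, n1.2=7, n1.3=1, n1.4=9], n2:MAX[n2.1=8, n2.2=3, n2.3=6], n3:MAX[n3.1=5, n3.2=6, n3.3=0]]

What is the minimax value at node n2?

8

n2 (MAX): max(8, 3, 6) = 8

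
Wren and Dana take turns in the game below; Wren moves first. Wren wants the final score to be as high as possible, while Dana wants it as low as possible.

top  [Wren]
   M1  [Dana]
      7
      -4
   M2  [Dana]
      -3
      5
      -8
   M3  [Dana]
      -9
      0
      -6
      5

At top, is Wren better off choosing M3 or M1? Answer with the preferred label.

M3 (Dana): min(-9, 0, -6, 5) = -9
M1 (Dana): min(7, -4) = -4
Wren prefers the higher value; M3=-9, M1=-4. M1 is better since -4 > -9.

M1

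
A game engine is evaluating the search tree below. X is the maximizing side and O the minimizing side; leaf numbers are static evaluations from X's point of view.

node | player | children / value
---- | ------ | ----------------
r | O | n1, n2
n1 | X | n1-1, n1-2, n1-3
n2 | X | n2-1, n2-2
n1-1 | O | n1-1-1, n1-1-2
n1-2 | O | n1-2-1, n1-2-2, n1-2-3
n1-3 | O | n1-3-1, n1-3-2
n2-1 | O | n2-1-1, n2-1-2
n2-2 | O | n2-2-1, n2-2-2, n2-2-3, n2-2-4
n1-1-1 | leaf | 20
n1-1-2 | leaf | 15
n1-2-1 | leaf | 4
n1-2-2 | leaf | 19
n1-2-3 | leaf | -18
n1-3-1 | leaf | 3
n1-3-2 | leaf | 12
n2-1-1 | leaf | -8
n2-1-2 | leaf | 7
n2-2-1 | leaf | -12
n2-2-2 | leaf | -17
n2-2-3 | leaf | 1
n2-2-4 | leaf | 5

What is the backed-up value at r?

-8

n1-1 (O): min(20, 15) = 15
n1-2 (O): min(4, 19, -18) = -18
n1-3 (O): min(3, 12) = 3
n1 (X): max(15, -18, 3) = 15
n2-1 (O): min(-8, 7) = -8
n2-2 (O): min(-12, -17, 1, 5) = -17
n2 (X): max(-8, -17) = -8
r (O): min(15, -8) = -8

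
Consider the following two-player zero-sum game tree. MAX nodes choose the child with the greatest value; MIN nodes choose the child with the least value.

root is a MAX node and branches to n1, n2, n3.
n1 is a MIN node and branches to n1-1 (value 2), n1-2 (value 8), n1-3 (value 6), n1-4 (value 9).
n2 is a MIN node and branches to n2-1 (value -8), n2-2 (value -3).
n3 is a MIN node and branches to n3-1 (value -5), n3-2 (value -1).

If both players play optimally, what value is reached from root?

2

n1 (MIN): min(2, 8, 6, 9) = 2
n2 (MIN): min(-8, -3) = -8
n3 (MIN): min(-5, -1) = -5
root (MAX): max(2, -8, -5) = 2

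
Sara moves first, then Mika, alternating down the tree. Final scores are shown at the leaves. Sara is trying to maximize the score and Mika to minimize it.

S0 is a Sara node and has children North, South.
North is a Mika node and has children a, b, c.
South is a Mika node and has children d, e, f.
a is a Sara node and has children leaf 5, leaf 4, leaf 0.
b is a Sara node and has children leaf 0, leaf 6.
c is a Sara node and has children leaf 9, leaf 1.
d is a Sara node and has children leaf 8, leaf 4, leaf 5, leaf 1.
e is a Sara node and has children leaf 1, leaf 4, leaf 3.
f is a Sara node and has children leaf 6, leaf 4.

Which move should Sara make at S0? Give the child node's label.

a (Sara): max(5, 4, 0) = 5
b (Sara): max(0, 6) = 6
c (Sara): max(9, 1) = 9
North (Mika): min(5, 6, 9) = 5
d (Sara): max(8, 4, 5, 1) = 8
e (Sara): max(1, 4, 3) = 4
f (Sara): max(6, 4) = 6
South (Mika): min(8, 4, 6) = 4
S0 (Sara): max(5, 4) = 5
Sara at S0 wants the highest of {North=5, South=4}, so chooses North.

North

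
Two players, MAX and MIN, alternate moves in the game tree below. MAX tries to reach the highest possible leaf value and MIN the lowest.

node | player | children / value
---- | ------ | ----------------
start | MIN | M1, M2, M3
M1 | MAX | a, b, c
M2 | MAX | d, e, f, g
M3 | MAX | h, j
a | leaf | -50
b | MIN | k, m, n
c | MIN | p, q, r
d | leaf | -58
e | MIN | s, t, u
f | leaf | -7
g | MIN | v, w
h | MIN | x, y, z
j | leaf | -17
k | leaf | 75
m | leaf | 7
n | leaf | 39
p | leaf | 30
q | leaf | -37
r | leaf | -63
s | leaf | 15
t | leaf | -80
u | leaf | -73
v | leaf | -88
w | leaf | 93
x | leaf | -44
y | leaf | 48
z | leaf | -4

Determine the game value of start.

b (MIN): min(75, 7, 39) = 7
c (MIN): min(30, -37, -63) = -63
M1 (MAX): max(-50, 7, -63) = 7
e (MIN): min(15, -80, -73) = -80
g (MIN): min(-88, 93) = -88
M2 (MAX): max(-58, -80, -7, -88) = -7
h (MIN): min(-44, 48, -4) = -44
M3 (MAX): max(-44, -17) = -17
start (MIN): min(7, -7, -17) = -17

-17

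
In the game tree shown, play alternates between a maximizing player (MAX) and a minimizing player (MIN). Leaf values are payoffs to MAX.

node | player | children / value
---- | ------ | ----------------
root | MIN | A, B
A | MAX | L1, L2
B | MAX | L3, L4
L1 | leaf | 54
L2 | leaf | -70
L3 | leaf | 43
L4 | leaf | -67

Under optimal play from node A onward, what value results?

54

A (MAX): max(54, -70) = 54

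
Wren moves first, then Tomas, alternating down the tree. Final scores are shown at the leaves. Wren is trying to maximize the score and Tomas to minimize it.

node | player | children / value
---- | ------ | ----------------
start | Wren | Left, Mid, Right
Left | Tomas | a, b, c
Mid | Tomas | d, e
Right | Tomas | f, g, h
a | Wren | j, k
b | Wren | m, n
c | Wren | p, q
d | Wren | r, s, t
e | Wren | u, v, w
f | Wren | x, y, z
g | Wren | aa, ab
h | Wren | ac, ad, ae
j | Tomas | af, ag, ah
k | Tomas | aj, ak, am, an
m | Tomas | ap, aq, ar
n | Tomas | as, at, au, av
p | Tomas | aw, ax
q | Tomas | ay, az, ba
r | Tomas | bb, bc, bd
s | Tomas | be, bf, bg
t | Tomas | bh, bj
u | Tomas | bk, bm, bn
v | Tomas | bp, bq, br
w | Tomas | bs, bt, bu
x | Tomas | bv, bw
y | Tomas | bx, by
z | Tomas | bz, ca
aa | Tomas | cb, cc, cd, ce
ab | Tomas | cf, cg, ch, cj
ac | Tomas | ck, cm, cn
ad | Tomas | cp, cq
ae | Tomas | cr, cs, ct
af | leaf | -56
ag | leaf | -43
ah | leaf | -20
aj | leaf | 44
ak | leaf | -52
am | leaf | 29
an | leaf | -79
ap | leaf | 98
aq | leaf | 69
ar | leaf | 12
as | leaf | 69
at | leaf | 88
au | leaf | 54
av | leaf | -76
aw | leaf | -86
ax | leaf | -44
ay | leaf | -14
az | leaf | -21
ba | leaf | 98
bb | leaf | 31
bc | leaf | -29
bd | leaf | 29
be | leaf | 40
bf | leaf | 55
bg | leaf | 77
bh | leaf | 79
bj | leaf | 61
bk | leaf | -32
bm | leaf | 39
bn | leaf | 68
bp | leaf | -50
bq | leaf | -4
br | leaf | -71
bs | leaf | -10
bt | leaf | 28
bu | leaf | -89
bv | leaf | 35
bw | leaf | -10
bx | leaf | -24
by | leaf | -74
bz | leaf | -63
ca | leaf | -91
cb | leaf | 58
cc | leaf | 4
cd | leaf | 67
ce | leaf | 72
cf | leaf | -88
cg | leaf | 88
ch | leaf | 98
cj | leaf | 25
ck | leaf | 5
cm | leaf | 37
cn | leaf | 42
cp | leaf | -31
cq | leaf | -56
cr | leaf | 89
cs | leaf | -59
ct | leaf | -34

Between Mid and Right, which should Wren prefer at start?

Right

r (Tomas): min(31, -29, 29) = -29
s (Tomas): min(40, 55, 77) = 40
t (Tomas): min(79, 61) = 61
d (Wren): max(-29, 40, 61) = 61
u (Tomas): min(-32, 39, 68) = -32
v (Tomas): min(-50, -4, -71) = -71
w (Tomas): min(-10, 28, -89) = -89
e (Wren): max(-32, -71, -89) = -32
Mid (Tomas): min(61, -32) = -32
x (Tomas): min(35, -10) = -10
y (Tomas): min(-24, -74) = -74
z (Tomas): min(-63, -91) = -91
f (Wren): max(-10, -74, -91) = -10
aa (Tomas): min(58, 4, 67, 72) = 4
ab (Tomas): min(-88, 88, 98, 25) = -88
g (Wren): max(4, -88) = 4
ac (Tomas): min(5, 37, 42) = 5
ad (Tomas): min(-31, -56) = -56
ae (Tomas): min(89, -59, -34) = -59
h (Wren): max(5, -56, -59) = 5
Right (Tomas): min(-10, 4, 5) = -10
Wren prefers the higher value; Mid=-32, Right=-10. Right is better since -10 > -32.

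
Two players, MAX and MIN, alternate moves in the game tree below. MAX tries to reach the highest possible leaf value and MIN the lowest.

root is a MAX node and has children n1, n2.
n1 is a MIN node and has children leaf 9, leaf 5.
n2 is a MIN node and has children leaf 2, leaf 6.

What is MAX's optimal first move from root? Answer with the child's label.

n1 (MIN): min(9, 5) = 5
n2 (MIN): min(2, 6) = 2
root (MAX): max(5, 2) = 5
MAX at root wants the highest of {n1=5, n2=2}, so chooses n1.

n1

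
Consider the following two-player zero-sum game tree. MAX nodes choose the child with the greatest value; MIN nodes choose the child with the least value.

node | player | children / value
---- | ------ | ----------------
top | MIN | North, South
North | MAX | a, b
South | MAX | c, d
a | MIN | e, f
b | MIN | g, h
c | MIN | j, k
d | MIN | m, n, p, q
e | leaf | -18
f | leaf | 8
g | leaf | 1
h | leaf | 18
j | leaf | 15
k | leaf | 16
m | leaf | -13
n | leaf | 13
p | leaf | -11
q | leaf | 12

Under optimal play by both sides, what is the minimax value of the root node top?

a (MIN): min(-18, 8) = -18
b (MIN): min(1, 18) = 1
North (MAX): max(-18, 1) = 1
c (MIN): min(15, 16) = 15
d (MIN): min(-13, 13, -11, 12) = -13
South (MAX): max(15, -13) = 15
top (MIN): min(1, 15) = 1

1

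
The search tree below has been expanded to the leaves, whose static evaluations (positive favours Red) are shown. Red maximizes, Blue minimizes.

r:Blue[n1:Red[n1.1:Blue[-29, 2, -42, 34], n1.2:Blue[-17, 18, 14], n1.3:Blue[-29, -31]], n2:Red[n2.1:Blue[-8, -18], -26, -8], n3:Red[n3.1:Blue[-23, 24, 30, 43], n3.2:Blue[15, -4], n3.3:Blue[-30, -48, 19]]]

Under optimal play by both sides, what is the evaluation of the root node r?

n1.1 (Blue): min(-29, 2, -42, 34) = -42
n1.2 (Blue): min(-17, 18, 14) = -17
n1.3 (Blue): min(-29, -31) = -31
n1 (Red): max(-42, -17, -31) = -17
n2.1 (Blue): min(-8, -18) = -18
n2 (Red): max(-18, -26, -8) = -8
n3.1 (Blue): min(-23, 24, 30, 43) = -23
n3.2 (Blue): min(15, -4) = -4
n3.3 (Blue): min(-30, -48, 19) = -48
n3 (Red): max(-23, -4, -48) = -4
r (Blue): min(-17, -8, -4) = -17

-17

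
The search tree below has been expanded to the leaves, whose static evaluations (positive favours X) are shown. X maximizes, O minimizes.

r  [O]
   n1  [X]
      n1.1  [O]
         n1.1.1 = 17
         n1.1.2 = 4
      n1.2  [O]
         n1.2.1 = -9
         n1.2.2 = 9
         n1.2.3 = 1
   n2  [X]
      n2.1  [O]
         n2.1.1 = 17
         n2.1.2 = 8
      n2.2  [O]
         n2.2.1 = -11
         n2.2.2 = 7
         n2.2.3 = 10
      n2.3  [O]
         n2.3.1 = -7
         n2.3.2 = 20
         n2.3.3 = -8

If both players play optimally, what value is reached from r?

4

n1.1 (O): min(17, 4) = 4
n1.2 (O): min(-9, 9, 1) = -9
n1 (X): max(4, -9) = 4
n2.1 (O): min(17, 8) = 8
n2.2 (O): min(-11, 7, 10) = -11
n2.3 (O): min(-7, 20, -8) = -8
n2 (X): max(8, -11, -8) = 8
r (O): min(4, 8) = 4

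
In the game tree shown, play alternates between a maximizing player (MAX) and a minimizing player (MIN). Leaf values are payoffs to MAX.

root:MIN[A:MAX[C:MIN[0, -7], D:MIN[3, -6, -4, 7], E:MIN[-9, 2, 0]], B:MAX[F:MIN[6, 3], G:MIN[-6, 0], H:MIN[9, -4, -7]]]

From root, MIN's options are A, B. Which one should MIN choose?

A

C (MIN): min(0, -7) = -7
D (MIN): min(3, -6, -4, 7) = -6
E (MIN): min(-9, 2, 0) = -9
A (MAX): max(-7, -6, -9) = -6
F (MIN): min(6, 3) = 3
G (MIN): min(-6, 0) = -6
H (MIN): min(9, -4, -7) = -7
B (MAX): max(3, -6, -7) = 3
root (MIN): min(-6, 3) = -6
MIN at root wants the lowest of {A=-6, B=3}, so chooses A.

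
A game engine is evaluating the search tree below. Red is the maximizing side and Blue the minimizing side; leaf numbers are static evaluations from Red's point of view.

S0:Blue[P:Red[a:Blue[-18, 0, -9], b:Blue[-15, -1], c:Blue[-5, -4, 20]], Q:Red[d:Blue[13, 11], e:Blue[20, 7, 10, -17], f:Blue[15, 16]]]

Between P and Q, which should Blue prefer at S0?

a (Blue): min(-18, 0, -9) = -18
b (Blue): min(-15, -1) = -15
c (Blue): min(-5, -4, 20) = -5
P (Red): max(-18, -15, -5) = -5
d (Blue): min(13, 11) = 11
e (Blue): min(20, 7, 10, -17) = -17
f (Blue): min(15, 16) = 15
Q (Red): max(11, -17, 15) = 15
Blue prefers the lower value; P=-5, Q=15. P is better since -5 < 15.

P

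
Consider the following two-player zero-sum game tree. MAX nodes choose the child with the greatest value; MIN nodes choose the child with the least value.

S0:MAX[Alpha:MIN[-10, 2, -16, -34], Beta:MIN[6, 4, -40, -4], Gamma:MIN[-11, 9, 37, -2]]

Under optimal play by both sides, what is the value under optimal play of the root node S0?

-11

Alpha (MIN): min(-10, 2, -16, -34) = -34
Beta (MIN): min(6, 4, -40, -4) = -40
Gamma (MIN): min(-11, 9, 37, -2) = -11
S0 (MAX): max(-34, -40, -11) = -11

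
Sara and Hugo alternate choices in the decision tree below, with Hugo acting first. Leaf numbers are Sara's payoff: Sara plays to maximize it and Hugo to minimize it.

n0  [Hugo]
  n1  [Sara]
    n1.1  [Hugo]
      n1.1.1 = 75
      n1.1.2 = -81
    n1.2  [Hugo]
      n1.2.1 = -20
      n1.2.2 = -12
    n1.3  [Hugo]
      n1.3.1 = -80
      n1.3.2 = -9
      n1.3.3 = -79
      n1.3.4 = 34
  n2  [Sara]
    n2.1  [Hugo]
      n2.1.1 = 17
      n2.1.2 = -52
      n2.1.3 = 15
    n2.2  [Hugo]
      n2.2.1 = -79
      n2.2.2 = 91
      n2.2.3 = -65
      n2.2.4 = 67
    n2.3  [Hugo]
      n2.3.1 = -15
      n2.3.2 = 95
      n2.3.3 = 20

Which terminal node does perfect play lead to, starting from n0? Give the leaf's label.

n1.1 (Hugo): min(75, -81) = -81
n1.2 (Hugo): min(-20, -12) = -20
n1.3 (Hugo): min(-80, -9, -79, 34) = -80
n1 (Sara): max(-81, -20, -80) = -20
n2.1 (Hugo): min(17, -52, 15) = -52
n2.2 (Hugo): min(-79, 91, -65, 67) = -79
n2.3 (Hugo): min(-15, 95, 20) = -15
n2 (Sara): max(-52, -79, -15) = -15
n0 (Hugo): min(-20, -15) = -20
At n0, Hugo picks n1 (lowest: -20).
At n1, Sara picks n1.2 (highest: -20).
At n1.2, Hugo picks n1.2.1 (lowest: -20).
Terminal value -20.

n1.2.1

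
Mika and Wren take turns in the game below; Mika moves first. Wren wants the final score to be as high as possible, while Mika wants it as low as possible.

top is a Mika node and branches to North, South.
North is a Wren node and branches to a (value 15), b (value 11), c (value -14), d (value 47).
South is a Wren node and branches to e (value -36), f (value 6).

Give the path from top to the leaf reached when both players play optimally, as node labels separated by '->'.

North (Wren): max(15, 11, -14, 47) = 47
South (Wren): max(-36, 6) = 6
top (Mika): min(47, 6) = 6
At top, Mika picks South (lowest: 6).
At South, Wren picks f (highest: 6).
Terminal value 6.

top -> South -> f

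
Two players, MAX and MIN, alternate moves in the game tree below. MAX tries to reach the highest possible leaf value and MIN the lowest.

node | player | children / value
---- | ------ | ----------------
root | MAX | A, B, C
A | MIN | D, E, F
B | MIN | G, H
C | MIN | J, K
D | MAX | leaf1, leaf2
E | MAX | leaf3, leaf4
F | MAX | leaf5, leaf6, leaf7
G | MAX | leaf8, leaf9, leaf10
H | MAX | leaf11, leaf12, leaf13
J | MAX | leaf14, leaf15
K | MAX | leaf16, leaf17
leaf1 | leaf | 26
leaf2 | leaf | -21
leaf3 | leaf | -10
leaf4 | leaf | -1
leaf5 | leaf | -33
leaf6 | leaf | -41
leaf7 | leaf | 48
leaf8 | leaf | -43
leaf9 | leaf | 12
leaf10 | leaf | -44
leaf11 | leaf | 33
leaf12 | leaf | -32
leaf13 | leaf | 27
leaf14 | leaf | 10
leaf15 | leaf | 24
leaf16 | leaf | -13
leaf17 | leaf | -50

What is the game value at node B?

12

G (MAX): max(-43, 12, -44) = 12
H (MAX): max(33, -32, 27) = 33
B (MIN): min(12, 33) = 12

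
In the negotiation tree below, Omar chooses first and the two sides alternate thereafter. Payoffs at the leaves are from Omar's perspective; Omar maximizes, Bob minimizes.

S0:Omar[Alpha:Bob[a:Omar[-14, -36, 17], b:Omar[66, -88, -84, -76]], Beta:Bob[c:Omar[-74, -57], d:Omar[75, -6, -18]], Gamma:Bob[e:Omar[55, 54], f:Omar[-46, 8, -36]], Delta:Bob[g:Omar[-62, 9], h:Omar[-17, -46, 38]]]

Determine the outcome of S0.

17

a (Omar): max(-14, -36, 17) = 17
b (Omar): max(66, -88, -84, -76) = 66
Alpha (Bob): min(17, 66) = 17
c (Omar): max(-74, -57) = -57
d (Omar): max(75, -6, -18) = 75
Beta (Bob): min(-57, 75) = -57
e (Omar): max(55, 54) = 55
f (Omar): max(-46, 8, -36) = 8
Gamma (Bob): min(55, 8) = 8
g (Omar): max(-62, 9) = 9
h (Omar): max(-17, -46, 38) = 38
Delta (Bob): min(9, 38) = 9
S0 (Omar): max(17, -57, 8, 9) = 17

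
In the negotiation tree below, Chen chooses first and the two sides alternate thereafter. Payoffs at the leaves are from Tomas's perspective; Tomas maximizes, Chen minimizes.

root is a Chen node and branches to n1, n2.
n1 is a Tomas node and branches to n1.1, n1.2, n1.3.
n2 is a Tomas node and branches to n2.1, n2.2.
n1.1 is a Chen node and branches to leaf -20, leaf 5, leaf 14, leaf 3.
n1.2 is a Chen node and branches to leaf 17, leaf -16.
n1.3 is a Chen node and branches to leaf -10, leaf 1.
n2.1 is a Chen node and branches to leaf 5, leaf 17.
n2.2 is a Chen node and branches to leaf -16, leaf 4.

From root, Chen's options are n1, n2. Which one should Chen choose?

n1.1 (Chen): min(-20, 5, 14, 3) = -20
n1.2 (Chen): min(17, -16) = -16
n1.3 (Chen): min(-10, 1) = -10
n1 (Tomas): max(-20, -16, -10) = -10
n2.1 (Chen): min(5, 17) = 5
n2.2 (Chen): min(-16, 4) = -16
n2 (Tomas): max(5, -16) = 5
root (Chen): min(-10, 5) = -10
Chen at root wants the lowest of {n1=-10, n2=5}, so chooses n1.

n1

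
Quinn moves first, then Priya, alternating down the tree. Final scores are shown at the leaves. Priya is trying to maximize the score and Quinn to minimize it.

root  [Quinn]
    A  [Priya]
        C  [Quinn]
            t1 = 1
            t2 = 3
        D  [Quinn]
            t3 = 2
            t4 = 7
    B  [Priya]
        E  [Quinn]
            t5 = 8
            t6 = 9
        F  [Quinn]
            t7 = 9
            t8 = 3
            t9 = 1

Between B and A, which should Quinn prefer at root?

A

E (Quinn): min(8, 9) = 8
F (Quinn): min(9, 3, 1) = 1
B (Priya): max(8, 1) = 8
C (Quinn): min(1, 3) = 1
D (Quinn): min(2, 7) = 2
A (Priya): max(1, 2) = 2
Quinn prefers the lower value; B=8, A=2. A is better since 2 < 8.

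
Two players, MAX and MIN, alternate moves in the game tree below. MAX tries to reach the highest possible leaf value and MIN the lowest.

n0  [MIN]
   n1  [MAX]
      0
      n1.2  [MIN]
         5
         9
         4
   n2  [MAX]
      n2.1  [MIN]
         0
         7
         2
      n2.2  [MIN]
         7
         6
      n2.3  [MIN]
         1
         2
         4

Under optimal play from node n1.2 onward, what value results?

4

n1.2 (MIN): min(5, 9, 4) = 4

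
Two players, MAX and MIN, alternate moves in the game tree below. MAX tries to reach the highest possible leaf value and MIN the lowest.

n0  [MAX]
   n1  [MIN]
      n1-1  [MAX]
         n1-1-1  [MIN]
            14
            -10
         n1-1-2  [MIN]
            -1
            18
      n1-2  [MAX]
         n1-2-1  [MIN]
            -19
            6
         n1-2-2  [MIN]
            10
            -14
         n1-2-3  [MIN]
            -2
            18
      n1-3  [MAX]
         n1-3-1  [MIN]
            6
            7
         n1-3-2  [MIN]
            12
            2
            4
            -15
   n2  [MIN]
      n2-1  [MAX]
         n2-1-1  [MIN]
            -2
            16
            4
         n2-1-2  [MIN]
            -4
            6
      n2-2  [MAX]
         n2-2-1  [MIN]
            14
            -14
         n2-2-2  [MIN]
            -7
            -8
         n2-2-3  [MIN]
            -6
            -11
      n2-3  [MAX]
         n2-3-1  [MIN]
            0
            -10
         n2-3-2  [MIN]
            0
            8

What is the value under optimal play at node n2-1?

-2

n2-1-1 (MIN): min(-2, 16, 4) = -2
n2-1-2 (MIN): min(-4, 6) = -4
n2-1 (MAX): max(-2, -4) = -2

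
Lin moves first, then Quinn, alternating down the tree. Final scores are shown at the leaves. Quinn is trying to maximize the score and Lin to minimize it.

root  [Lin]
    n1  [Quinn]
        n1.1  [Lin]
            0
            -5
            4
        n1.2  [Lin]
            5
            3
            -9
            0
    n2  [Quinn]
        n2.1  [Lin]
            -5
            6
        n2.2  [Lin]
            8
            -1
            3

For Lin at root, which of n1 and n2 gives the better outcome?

n1.1 (Lin): min(0, -5, 4) = -5
n1.2 (Lin): min(5, 3, -9, 0) = -9
n1 (Quinn): max(-5, -9) = -5
n2.1 (Lin): min(-5, 6) = -5
n2.2 (Lin): min(8, -1, 3) = -1
n2 (Quinn): max(-5, -1) = -1
Lin prefers the lower value; n1=-5, n2=-1. n1 is better since -5 < -1.

n1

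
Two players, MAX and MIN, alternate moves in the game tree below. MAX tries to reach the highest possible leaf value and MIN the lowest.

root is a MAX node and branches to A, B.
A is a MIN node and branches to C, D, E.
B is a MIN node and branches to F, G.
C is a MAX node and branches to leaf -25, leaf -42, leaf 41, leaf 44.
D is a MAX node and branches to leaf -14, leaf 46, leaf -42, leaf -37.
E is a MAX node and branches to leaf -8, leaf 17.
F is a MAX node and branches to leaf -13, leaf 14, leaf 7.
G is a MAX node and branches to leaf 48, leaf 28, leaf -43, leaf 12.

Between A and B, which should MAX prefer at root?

C (MAX): max(-25, -42, 41, 44) = 44
D (MAX): max(-14, 46, -42, -37) = 46
E (MAX): max(-8, 17) = 17
A (MIN): min(44, 46, 17) = 17
F (MAX): max(-13, 14, 7) = 14
G (MAX): max(48, 28, -43, 12) = 48
B (MIN): min(14, 48) = 14
MAX prefers the higher value; A=17, B=14. A is better since 17 > 14.

A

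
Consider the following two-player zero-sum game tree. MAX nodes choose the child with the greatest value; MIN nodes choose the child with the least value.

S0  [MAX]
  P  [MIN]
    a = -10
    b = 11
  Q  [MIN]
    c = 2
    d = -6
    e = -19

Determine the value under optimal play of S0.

P (MIN): min(-10, 11) = -10
Q (MIN): min(2, -6, -19) = -19
S0 (MAX): max(-10, -19) = -10

-10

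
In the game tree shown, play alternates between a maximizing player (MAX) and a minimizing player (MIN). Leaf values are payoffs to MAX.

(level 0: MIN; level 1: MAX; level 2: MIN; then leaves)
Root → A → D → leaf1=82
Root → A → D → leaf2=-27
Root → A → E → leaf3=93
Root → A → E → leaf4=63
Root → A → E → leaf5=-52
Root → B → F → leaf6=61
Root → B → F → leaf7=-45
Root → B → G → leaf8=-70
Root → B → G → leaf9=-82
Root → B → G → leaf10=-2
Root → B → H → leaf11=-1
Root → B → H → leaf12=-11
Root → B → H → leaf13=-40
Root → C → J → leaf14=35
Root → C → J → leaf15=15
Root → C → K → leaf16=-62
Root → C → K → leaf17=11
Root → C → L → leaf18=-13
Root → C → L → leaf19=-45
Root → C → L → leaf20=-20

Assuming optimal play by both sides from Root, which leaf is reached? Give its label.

D (MIN): min(82, -27) = -27
E (MIN): min(93, 63, -52) = -52
A (MAX): max(-27, -52) = -27
F (MIN): min(61, -45) = -45
G (MIN): min(-70, -82, -2) = -82
H (MIN): min(-1, -11, -40) = -40
B (MAX): max(-45, -82, -40) = -40
J (MIN): min(35, 15) = 15
K (MIN): min(-62, 11) = -62
L (MIN): min(-13, -45, -20) = -45
C (MAX): max(15, -62, -45) = 15
Root (MIN): min(-27, -40, 15) = -40
At Root, MIN picks B (lowest: -40).
At B, MAX picks H (highest: -40).
At H, MIN picks leaf13 (lowest: -40).
Terminal value -40.

leaf13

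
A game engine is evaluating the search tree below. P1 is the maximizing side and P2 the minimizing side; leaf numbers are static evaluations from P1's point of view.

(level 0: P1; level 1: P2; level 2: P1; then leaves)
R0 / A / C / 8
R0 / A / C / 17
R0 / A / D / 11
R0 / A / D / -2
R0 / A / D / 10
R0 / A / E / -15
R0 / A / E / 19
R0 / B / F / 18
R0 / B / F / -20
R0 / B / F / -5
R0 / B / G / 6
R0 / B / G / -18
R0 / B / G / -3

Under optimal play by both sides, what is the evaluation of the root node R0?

11

C (P1): max(8, 17) = 17
D (P1): max(11, -2, 10) = 11
E (P1): max(-15, 19) = 19
A (P2): min(17, 11, 19) = 11
F (P1): max(18, -20, -5) = 18
G (P1): max(6, -18, -3) = 6
B (P2): min(18, 6) = 6
R0 (P1): max(11, 6) = 11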